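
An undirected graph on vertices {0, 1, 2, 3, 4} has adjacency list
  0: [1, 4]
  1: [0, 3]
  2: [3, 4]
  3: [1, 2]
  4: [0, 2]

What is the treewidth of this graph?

2

A width-2 tree decomposition is:
Bags: B1 = {0, 1, 3}  B2 = {0, 2, 3}  B3 = {0, 2, 4}
Tree: B1–B2, B2–B3
Each bag holds 3 vertices, so the decomposition has width 2, which upper-bounds the treewidth. For the lower bound, G contains the cycle 0–1–3–2–4–0, so G is not a forest; only forests have treewidth ≤ 1, hence tw(G) ≥ 2. Therefore the treewidth is 2.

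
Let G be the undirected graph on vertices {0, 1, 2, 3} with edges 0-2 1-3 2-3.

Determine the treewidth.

A width-1 tree decomposition is:
Bags: B1 = {0, 2}  B2 = {2, 3}  B3 = {1, 3}
Tree: B1–B2, B2–B3
Every bag has size at most 2, so the width is 2 − 1 = 1 and tw(G) ≤ 1. Since G has at least one edge (e.g. 2–0), it is not an edgeless graph, so tw(G) ≥ 1. Therefore the treewidth is 1.

1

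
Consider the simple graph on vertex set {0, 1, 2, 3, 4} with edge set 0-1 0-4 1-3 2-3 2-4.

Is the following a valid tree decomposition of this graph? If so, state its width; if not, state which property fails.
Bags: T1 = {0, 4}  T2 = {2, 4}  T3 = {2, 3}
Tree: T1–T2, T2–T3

A tree decomposition must satisfy three properties: every vertex lies in some bag; for every edge, both endpoints lie together in some bag; and for every vertex, the bags containing it form a connected subtree. Here vertex 1 appears in no bag, so the decomposition is invalid.

No — vertex 1 appears in no bag.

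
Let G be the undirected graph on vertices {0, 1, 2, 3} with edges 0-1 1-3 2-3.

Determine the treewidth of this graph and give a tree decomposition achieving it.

Each bag holds 2 vertices, so the decomposition has width 1, which upper-bounds the treewidth. G has an edge, so its treewidth is at least 1. The upper and lower bounds meet at 1, so that is the treewidth.

Treewidth 1.
One optimal decomposition is:
Bags: B1 = {1, 3}  B2 = {0, 1}  B3 = {2, 3}
Tree: B1–B2, B1–B3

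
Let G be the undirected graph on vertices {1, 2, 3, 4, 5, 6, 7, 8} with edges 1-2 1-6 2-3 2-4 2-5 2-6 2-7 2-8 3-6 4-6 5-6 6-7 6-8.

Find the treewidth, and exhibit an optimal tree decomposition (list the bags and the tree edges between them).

Every bag has size at most 3, so the width is 3 − 1 = 2 and tw(G) ≤ 2. On the other hand G contains the 3-clique {1, 2, 6}. A clique must lie in a single bag of any decomposition, so no decomposition can have width below 2. Combining the bounds, tw(G) = 2.

Treewidth 2.
Bags: B1 = {1, 2, 6}  B2 = {2, 4, 6}  B3 = {2, 6, 8}  B4 = {2, 6, 7}  B5 = {2, 5, 6}  B6 = {2, 3, 6}
Tree: B1–B2, B2–B3, B3–B4, B2–B5, B5–B6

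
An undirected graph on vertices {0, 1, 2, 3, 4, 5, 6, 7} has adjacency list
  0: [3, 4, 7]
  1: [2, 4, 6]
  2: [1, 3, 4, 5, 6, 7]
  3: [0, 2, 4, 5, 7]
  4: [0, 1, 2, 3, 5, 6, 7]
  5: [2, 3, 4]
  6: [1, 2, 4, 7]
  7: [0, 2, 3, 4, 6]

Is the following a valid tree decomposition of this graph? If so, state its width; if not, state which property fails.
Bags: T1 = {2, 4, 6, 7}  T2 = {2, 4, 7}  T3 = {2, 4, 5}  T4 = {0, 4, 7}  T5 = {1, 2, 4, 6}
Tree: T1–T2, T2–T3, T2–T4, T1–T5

A tree decomposition must satisfy three properties: every vertex lies in some bag; for every edge, both endpoints lie together in some bag; and for every vertex, the bags containing it form a connected subtree. Here vertex 3 appears in no bag, so the decomposition is invalid.

No — vertex 3 appears in no bag.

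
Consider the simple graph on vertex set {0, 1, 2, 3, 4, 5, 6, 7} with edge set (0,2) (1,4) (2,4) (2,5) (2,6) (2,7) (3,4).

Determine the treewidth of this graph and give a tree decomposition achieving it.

Treewidth 1.
One optimal decomposition is:
Bags: B1 = {2, 5}  B2 = {2, 4}  B3 = {0, 2}  B4 = {2, 7}  B5 = {1, 4}  B6 = {3, 4}  B7 = {2, 6}
Tree: B1–B2, B2–B3, B1–B4, B2–B5, B5–B6, B2–B7

Each bag holds 2 vertices, so the decomposition has width 1, which upper-bounds the treewidth. Since G has at least one edge (e.g. 2–5), it is not an edgeless graph, so tw(G) ≥ 1. Combining the bounds, tw(G) = 1.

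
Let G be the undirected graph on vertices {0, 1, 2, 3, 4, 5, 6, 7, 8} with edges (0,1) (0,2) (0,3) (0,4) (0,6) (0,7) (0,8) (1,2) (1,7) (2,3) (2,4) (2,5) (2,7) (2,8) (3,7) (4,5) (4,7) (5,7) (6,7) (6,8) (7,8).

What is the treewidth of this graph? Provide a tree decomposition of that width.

Treewidth 3.
One such decomposition:
Bags: B1 = {0, 2, 7, 8}  B2 = {0, 2, 4, 7}  B3 = {0, 6, 7, 8}  B4 = {2, 4, 5, 7}  B5 = {0, 1, 2, 7}  B6 = {0, 2, 3, 7}
Tree: B1–B2, B1–B3, B2–B4, B2–B5, B2–B6

Each bag holds 4 vertices, so the decomposition has width 3, which upper-bounds the treewidth. For the lower bound, the 4 vertices {0, 2, 7, 8} are pairwise adjacent, and any tree decomposition puts a clique entirely inside one bag — forcing width ≥ 3. Therefore the treewidth is 3.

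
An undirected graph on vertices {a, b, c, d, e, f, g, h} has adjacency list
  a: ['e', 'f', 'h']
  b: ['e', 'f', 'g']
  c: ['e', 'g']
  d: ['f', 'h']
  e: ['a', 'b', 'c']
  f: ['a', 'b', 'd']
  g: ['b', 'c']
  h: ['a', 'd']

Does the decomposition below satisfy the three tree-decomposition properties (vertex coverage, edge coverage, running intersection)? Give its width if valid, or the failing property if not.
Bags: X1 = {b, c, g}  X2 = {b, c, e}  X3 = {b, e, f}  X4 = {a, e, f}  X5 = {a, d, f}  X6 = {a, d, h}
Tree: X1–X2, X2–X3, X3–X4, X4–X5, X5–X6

Yes; width 2.

Checking the three conditions: (i) the bags cover all of {a, b, c, d, e, f, g, h}; (ii) for each edge, some bag contains both endpoints; (iii) the bags containing any fixed vertex form a subtree. All hold, so the decomposition is valid with width 3 − 1 = 2.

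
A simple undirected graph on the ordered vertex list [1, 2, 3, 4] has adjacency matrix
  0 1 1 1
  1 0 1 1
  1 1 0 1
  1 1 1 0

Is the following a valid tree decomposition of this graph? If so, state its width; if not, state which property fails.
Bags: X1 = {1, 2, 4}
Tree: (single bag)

No — vertex 3 appears in no bag.

A tree decomposition must satisfy three properties: every vertex lies in some bag; for every edge, both endpoints lie together in some bag; and for every vertex, the bags containing it form a connected subtree. Here vertex 3 appears in no bag, so the decomposition is invalid.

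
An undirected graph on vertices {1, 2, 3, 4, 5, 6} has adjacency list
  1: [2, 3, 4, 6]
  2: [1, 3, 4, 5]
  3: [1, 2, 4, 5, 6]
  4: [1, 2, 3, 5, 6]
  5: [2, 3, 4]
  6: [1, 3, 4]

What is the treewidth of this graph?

3

A width-3 tree decomposition is:
Bags: B1 = {1, 2, 3, 4}  B2 = {1, 3, 4, 6}  B3 = {2, 3, 4, 5}
Tree: B1–B2, B1–B3
The largest bag has 4 vertices, giving width 3; this decomposition certifies tw(G) ≤ 3. For the lower bound, the 4 vertices {1, 2, 3, 4} are pairwise adjacent, and any tree decomposition puts a clique entirely inside one bag — forcing width ≥ 3. Combining the bounds, tw(G) = 3.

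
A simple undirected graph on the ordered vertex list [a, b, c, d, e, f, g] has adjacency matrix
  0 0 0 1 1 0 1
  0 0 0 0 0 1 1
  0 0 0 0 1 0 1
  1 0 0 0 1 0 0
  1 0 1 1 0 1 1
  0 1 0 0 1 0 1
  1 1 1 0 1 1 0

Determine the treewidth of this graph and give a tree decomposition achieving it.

The largest bag has 3 vertices, giving width 2; this decomposition certifies tw(G) ≤ 2. On the other hand G contains the 3-clique {a, d, e}. A clique must lie in a single bag of any decomposition, so no decomposition can have width below 2. Therefore the treewidth is 2.

Treewidth 2.
One such decomposition:
Bags: B1 = {a, e, g}  B2 = {e, f, g}  B3 = {b, f, g}  B4 = {c, e, g}  B5 = {a, d, e}
Tree: B1–B2, B2–B3, B2–B4, B1–B5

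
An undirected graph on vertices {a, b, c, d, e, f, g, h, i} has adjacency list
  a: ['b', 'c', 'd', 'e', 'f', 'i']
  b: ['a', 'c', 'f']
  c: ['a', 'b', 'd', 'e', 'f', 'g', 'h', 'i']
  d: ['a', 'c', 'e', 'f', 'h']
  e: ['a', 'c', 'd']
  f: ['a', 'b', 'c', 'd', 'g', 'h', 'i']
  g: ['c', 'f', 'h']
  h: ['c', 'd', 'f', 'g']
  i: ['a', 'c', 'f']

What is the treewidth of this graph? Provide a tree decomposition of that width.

Treewidth 3.
Bags: B1 = {a, c, d, f}  B2 = {a, c, d, e}  B3 = {a, b, c, f}  B4 = {a, c, f, i}  B5 = {c, d, f, h}  B6 = {c, f, g, h}
Tree: B1–B2, B1–B3, B1–B4, B1–B5, B5–B6

Each bag holds 4 vertices, so the decomposition has width 3, which upper-bounds the treewidth. On the other hand G contains the 4-clique {a, c, d, e}. A clique must lie in a single bag of any decomposition, so no decomposition can have width below 3. Hence tw(G) = 3 exactly.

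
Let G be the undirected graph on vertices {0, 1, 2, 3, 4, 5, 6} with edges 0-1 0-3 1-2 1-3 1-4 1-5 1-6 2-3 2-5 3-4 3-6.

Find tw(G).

A width-2 tree decomposition is:
Bags: B1 = {1, 3, 4}  B2 = {1, 3, 6}  B3 = {1, 2, 3}  B4 = {0, 1, 3}  B5 = {1, 2, 5}
Tree: B1–B2, B2–B3, B1–B4, B3–B5
The largest bag has 3 vertices, giving width 2; this decomposition certifies tw(G) ≤ 2. On the other hand G contains the 3-clique {0, 1, 3}. A clique must lie in a single bag of any decomposition, so no decomposition can have width below 2. The upper and lower bounds meet at 2, so that is the treewidth.

2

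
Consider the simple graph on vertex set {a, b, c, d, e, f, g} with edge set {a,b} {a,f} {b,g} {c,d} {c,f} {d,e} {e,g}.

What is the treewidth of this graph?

A width-2 tree decomposition is:
Bags: B1 = {a, c, f}  B2 = {a, b, c}  B3 = {b, c, g}  B4 = {c, e, g}  B5 = {c, d, e}
Tree: B1–B2, B2–B3, B3–B4, B4–B5
Every bag has size at most 3, so the width is 3 − 1 = 2 and tw(G) ≤ 2. The edges c–f–a–b–g–e–d–c form a cycle, so G is not a tree and its treewidth is at least 2. The upper and lower bounds meet at 2, so that is the treewidth.

2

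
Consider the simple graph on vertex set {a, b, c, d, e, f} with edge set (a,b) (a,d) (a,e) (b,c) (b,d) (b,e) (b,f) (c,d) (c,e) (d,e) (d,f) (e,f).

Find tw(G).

3

A width-3 tree decomposition is:
Bags: B1 = {b, d, e, f}  B2 = {a, b, d, e}  B3 = {b, c, d, e}
Tree: B1–B2, B2–B3
Every bag has size at most 4, so the width is 4 − 1 = 3 and tw(G) ≤ 3. For the lower bound, the 4 vertices {a, b, d, e} are pairwise adjacent, and any tree decomposition puts a clique entirely inside one bag — forcing width ≥ 3. Therefore the treewidth is 3.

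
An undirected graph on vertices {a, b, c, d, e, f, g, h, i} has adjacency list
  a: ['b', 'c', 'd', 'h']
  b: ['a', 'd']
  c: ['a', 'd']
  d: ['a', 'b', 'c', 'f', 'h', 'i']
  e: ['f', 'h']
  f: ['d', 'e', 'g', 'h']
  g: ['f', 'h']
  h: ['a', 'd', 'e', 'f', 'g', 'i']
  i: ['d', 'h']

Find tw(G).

A width-2 tree decomposition is:
Bags: B1 = {d, f, h}  B2 = {a, d, h}  B3 = {d, h, i}  B4 = {a, b, d}  B5 = {f, g, h}  B6 = {a, c, d}  B7 = {e, f, h}
Tree: B1–B2, B2–B3, B2–B4, B1–B5, B2–B6, B5–B7
The largest bag has 3 vertices, giving width 2; this decomposition certifies tw(G) ≤ 2. On the other hand G contains the 3-clique {d, f, h}. A clique must lie in a single bag of any decomposition, so no decomposition can have width below 2. Hence tw(G) = 2 exactly.

2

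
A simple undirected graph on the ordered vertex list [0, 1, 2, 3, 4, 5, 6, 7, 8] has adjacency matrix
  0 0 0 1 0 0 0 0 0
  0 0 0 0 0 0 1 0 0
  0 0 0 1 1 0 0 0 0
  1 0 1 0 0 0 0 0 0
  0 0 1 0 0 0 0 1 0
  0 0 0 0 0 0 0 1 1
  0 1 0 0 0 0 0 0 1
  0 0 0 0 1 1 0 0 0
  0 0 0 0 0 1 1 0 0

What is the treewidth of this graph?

1

A width-1 tree decomposition is:
Bags: B1 = {1, 6}  B2 = {6, 8}  B3 = {5, 8}  B4 = {5, 7}  B5 = {4, 7}  B6 = {2, 4}  B7 = {2, 3}  B8 = {0, 3}
Tree: B1–B2, B2–B3, B3–B4, B4–B5, B5–B6, B6–B7, B7–B8
Every bag has size at most 2, so the width is 2 − 1 = 1 and tw(G) ≤ 1. Since G has at least one edge (e.g. 1–6), it is not an edgeless graph, so tw(G) ≥ 1. Therefore the treewidth is 1.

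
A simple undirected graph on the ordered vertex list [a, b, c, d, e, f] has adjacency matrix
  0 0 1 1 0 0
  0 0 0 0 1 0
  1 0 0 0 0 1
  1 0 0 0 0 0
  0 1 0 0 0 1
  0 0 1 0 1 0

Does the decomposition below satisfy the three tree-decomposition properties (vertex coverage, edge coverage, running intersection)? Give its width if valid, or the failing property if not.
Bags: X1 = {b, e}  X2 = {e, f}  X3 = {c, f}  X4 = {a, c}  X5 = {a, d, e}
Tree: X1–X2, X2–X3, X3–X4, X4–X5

A tree decomposition must satisfy three properties: every vertex lies in some bag; for every edge, both endpoints lie together in some bag; and for every vertex, the bags containing it form a connected subtree. Here bags containing vertex e are not connected in the tree, so the decomposition is invalid.

No — bags containing vertex e are not connected in the tree.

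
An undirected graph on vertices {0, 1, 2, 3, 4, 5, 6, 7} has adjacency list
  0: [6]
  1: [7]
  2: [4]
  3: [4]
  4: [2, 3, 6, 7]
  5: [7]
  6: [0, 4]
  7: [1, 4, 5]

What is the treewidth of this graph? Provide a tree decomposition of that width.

Every bag has size at most 2, so the width is 2 − 1 = 1 and tw(G) ≤ 1. Any graph with an edge has treewidth ≥ 1, and G has the edge 7–4. The upper and lower bounds meet at 1, so that is the treewidth.

Treewidth 1.
One optimal decomposition is:
Bags: B1 = {4, 7}  B2 = {1, 7}  B3 = {3, 4}  B4 = {2, 4}  B5 = {5, 7}  B6 = {4, 6}  B7 = {0, 6}
Tree: B1–B2, B1–B3, B1–B4, B2–B5, B4–B6, B6–B7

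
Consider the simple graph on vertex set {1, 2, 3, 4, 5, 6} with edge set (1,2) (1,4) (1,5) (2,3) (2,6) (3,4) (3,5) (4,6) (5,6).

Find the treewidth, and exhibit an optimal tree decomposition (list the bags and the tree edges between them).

Every bag has size at most 4, so the width is 4 − 1 = 3 and tw(G) ≤ 3. For the lower bound: the 4 vertex sets {3,4}, {5,6}, {2}, {1} are disjoint, each induces a connected subgraph, and every pair is joined by at least one edge of G. Contracting each set to a single vertex therefore yields K_{4} as a minor, and since treewidth is minor-monotone, tw(G) ≥ tw(K_{4}) = 3. The upper and lower bounds meet at 3, so that is the treewidth.

Treewidth 3.
One such decomposition:
Bags: B1 = {2, 3, 4, 5}  B2 = {2, 4, 5, 6}  B3 = {1, 2, 4, 5}
Tree: B1–B2, B2–B3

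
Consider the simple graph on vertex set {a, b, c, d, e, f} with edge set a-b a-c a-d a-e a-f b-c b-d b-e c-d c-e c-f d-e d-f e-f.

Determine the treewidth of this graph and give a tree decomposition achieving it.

Every bag has size at most 5, so the width is 5 − 1 = 4 and tw(G) ≤ 4. For the lower bound, the 5 vertices {a, c, d, e, f} are pairwise adjacent, and any tree decomposition puts a clique entirely inside one bag — forcing width ≥ 4. The upper and lower bounds meet at 4, so that is the treewidth.

Treewidth 4.
One such decomposition:
Bags: B1 = {a, c, d, e, f}  B2 = {a, b, c, d, e}
Tree: B1–B2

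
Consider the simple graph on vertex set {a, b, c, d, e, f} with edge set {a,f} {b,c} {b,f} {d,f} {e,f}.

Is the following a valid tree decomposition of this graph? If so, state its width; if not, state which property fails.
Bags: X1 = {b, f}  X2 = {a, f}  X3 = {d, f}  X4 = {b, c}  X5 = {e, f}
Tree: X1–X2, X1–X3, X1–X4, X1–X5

Vertex coverage: the bags together contain {a, b, c, d, e, f}, the full vertex set. Edge coverage: each edge of G has both endpoints in at least one bag. Running intersection: for every vertex, the bags containing it form a connected subtree. All three properties hold, so this is a valid tree decomposition of width max|bag| − 1 = 1, and hence tw(G) ≤ 1.

Yes; width 1.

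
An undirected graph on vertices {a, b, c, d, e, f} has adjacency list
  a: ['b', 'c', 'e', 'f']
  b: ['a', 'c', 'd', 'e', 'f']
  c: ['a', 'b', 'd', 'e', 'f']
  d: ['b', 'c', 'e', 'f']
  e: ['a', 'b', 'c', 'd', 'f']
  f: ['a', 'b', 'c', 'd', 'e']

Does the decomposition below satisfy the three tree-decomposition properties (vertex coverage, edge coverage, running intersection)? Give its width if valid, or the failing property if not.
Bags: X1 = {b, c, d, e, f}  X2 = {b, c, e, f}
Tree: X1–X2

No — vertex a appears in no bag.

A tree decomposition must satisfy three properties: every vertex lies in some bag; for every edge, both endpoints lie together in some bag; and for every vertex, the bags containing it form a connected subtree. Here vertex a appears in no bag, so the decomposition is invalid.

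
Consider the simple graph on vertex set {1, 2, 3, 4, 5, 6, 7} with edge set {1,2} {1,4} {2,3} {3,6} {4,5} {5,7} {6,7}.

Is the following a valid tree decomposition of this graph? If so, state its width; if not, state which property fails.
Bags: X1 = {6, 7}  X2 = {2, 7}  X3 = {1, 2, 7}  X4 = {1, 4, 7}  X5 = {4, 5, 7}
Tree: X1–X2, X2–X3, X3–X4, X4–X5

No — vertex 3 appears in no bag.

A tree decomposition must satisfy three properties: every vertex lies in some bag; for every edge, both endpoints lie together in some bag; and for every vertex, the bags containing it form a connected subtree. Here vertex 3 appears in no bag, so the decomposition is invalid.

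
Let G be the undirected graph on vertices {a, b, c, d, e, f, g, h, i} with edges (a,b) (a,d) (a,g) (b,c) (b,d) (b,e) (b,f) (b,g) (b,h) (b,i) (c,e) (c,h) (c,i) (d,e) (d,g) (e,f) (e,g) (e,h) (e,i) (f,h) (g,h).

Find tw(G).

A width-3 tree decomposition is:
Bags: B1 = {b, c, e, h}  B2 = {b, e, f, h}  B3 = {b, e, g, h}  B4 = {b, d, e, g}  B5 = {a, b, d, g}  B6 = {b, c, e, i}
Tree: B1–B2, B1–B3, B3–B4, B4–B5, B1–B6
The largest bag has 4 vertices, giving width 3; this decomposition certifies tw(G) ≤ 3. For the lower bound, the 4 vertices {b, d, e, g} are pairwise adjacent, and any tree decomposition puts a clique entirely inside one bag — forcing width ≥ 3. The upper and lower bounds meet at 3, so that is the treewidth.

3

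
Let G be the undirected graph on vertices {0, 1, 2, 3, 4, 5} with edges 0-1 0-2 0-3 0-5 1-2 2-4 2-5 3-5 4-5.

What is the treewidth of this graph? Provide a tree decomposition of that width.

Every bag has size at most 3, so the width is 3 − 1 = 2 and tw(G) ≤ 2. On the other hand G contains the 3-clique {0, 1, 2}. A clique must lie in a single bag of any decomposition, so no decomposition can have width below 2. The upper and lower bounds meet at 2, so that is the treewidth.

Treewidth 2.
One such decomposition:
Bags: B1 = {0, 1, 2}  B2 = {0, 2, 5}  B3 = {0, 3, 5}  B4 = {2, 4, 5}
Tree: B1–B2, B2–B3, B2–B4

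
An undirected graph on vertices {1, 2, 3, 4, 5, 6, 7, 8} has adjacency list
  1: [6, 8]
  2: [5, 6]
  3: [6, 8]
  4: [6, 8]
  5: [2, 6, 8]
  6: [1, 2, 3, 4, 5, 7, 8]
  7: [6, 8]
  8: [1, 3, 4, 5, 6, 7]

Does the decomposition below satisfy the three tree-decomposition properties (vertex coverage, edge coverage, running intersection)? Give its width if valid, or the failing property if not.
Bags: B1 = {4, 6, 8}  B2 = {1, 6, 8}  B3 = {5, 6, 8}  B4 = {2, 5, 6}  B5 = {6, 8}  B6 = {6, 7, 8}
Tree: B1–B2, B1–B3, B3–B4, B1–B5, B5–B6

No — vertex 3 appears in no bag.

A tree decomposition must satisfy three properties: every vertex lies in some bag; for every edge, both endpoints lie together in some bag; and for every vertex, the bags containing it form a connected subtree. Here vertex 3 appears in no bag, so the decomposition is invalid.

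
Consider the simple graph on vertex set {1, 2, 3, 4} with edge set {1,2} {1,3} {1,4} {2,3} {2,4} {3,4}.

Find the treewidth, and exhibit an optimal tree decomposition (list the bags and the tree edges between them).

A single bag containing all 4 vertices is trivially a valid decomposition of width 3. Conversely, {1, 2, 3, 4} is a clique of size 4, and the vertices of any clique must share a bag in every tree decomposition; so some bag has ≥ 4 vertices and tw(G) ≥ 3. Combining the bounds, tw(G) = 3.

Treewidth 3.
One such decomposition:
Bags: B1 = {1, 2, 3, 4}
Tree: (single bag)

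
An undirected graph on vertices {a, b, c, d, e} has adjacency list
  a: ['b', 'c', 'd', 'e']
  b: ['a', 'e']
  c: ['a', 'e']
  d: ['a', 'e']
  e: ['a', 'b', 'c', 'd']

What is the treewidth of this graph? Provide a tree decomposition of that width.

Each bag holds 3 vertices, so the decomposition has width 2, which upper-bounds the treewidth. For the lower bound, the 3 vertices {a, d, e} are pairwise adjacent, and any tree decomposition puts a clique entirely inside one bag — forcing width ≥ 2. The upper and lower bounds meet at 2, so that is the treewidth.

Treewidth 2.
Bags: B1 = {a, b, e}  B2 = {a, d, e}  B3 = {a, c, e}
Tree: B1–B2, B1–B3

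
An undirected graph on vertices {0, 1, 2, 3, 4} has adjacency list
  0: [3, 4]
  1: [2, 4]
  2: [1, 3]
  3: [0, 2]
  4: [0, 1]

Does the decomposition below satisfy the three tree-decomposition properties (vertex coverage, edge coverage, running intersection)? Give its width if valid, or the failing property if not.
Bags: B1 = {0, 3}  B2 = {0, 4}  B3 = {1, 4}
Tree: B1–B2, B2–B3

No — vertex 2 appears in no bag.

A tree decomposition must satisfy three properties: every vertex lies in some bag; for every edge, both endpoints lie together in some bag; and for every vertex, the bags containing it form a connected subtree. Here vertex 2 appears in no bag, so the decomposition is invalid.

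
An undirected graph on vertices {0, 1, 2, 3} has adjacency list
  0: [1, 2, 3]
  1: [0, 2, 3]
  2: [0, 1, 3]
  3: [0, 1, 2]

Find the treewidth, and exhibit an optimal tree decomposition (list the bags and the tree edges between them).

Treewidth 3.
Bags: B1 = {0, 1, 2, 3}
Tree: (single bag)

A single bag containing all 4 vertices is trivially a valid decomposition of width 3. Conversely, {0, 1, 2, 3} is a clique of size 4, and the vertices of any clique must share a bag in every tree decomposition; so some bag has ≥ 4 vertices and tw(G) ≥ 3. Therefore the treewidth is 3.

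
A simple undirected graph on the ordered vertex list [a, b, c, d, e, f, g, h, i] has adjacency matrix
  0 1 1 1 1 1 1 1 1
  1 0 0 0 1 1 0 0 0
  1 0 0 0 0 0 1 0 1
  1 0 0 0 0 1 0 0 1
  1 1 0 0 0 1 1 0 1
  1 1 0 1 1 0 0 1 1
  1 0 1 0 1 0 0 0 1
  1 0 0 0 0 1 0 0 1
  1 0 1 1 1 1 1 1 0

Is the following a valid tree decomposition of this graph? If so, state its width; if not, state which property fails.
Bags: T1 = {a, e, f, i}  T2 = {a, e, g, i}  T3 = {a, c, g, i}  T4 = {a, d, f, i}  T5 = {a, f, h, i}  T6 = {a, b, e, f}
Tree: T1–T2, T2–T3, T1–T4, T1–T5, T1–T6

Yes; width 3.

Vertex coverage: the bags together contain {a, b, c, d, e, f, g, h, i}, the full vertex set. Edge coverage: each edge of G has both endpoints in at least one bag. Running intersection: for every vertex, the bags containing it form a connected subtree. All three properties hold, so this is a valid tree decomposition of width max|bag| − 1 = 3, and hence tw(G) ≤ 3.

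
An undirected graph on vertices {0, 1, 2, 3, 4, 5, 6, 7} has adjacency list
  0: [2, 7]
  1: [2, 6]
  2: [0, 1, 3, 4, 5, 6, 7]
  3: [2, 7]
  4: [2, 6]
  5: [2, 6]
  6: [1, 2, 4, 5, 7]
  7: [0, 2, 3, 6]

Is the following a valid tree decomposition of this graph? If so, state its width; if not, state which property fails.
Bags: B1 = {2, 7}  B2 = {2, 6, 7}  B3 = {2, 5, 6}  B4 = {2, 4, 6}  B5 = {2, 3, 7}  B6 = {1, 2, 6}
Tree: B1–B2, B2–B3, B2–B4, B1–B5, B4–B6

No — vertex 0 appears in no bag.

A tree decomposition must satisfy three properties: every vertex lies in some bag; for every edge, both endpoints lie together in some bag; and for every vertex, the bags containing it form a connected subtree. Here vertex 0 appears in no bag, so the decomposition is invalid.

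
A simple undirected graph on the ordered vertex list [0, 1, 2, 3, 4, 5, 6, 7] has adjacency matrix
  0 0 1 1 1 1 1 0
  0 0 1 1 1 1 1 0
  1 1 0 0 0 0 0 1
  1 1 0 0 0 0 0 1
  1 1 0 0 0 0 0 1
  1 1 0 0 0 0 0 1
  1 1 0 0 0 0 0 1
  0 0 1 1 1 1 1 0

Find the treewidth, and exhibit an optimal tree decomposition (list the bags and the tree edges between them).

Treewidth 3.
One such decomposition:
Bags: B1 = {0, 1, 5, 7}  B2 = {0, 1, 6, 7}  B3 = {0, 1, 2, 7}  B4 = {0, 1, 4, 7}  B5 = {0, 1, 3, 7}
Tree: B1–B2, B2–B3, B3–B4, B4–B5

Every bag has size at most 4, so the width is 4 − 1 = 3 and tw(G) ≤ 3. For the lower bound: the 4 vertex sets {0,5}, {1,6}, {7}, {2} are disjoint, each induces a connected subgraph, and every pair is joined by at least one edge of G. Contracting each set to a single vertex therefore yields K_{4} as a minor, and since treewidth is minor-monotone, tw(G) ≥ tw(K_{4}) = 3. Hence tw(G) = 3 exactly.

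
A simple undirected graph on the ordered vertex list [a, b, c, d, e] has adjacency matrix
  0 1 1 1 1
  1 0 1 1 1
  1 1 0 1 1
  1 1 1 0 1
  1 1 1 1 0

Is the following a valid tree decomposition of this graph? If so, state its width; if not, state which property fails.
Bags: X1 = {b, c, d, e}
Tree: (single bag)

A tree decomposition must satisfy three properties: every vertex lies in some bag; for every edge, both endpoints lie together in some bag; and for every vertex, the bags containing it form a connected subtree. Here vertex a appears in no bag, so the decomposition is invalid.

No — vertex a appears in no bag.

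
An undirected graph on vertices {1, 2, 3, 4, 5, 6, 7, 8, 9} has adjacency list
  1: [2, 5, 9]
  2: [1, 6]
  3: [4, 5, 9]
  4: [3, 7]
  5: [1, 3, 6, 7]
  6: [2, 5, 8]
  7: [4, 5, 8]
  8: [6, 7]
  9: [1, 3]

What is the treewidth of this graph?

3

A width-3 tree decomposition is:
Bags: B1 = {3, 4, 7, 9}  B2 = {3, 5, 7, 9}  B3 = {1, 5, 7, 9}  B4 = {1, 5, 7, 8}  B5 = {1, 5, 6, 8}  B6 = {1, 2, 6, 8}
Tree: B1–B2, B2–B3, B3–B4, B4–B5, B5–B6
The largest bag has 4 vertices, giving width 3; this decomposition certifies tw(G) ≤ 3. For the lower bound: the 4 vertex sets {3,4,9}, {7}, {5}, {1,2,6,8} are disjoint, each induces a connected subgraph, and every pair is joined by at least one edge of G. Contracting each set to a single vertex therefore yields K_{4} as a minor, and since treewidth is minor-monotone, tw(G) ≥ tw(K_{4}) = 3. The upper and lower bounds meet at 3, so that is the treewidth.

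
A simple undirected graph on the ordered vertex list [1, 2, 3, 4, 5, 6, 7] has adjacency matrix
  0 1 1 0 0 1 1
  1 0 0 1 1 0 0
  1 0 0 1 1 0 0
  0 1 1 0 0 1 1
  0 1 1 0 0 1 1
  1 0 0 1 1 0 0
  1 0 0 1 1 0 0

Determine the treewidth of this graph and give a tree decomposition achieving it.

Treewidth 3.
Bags: B1 = {1, 4, 5, 7}  B2 = {1, 2, 4, 5}  B3 = {1, 3, 4, 5}  B4 = {1, 4, 5, 6}
Tree: B1–B2, B2–B3, B3–B4

Each bag holds 4 vertices, so the decomposition has width 3, which upper-bounds the treewidth. For the lower bound: the 4 vertex sets {5,7}, {1,2}, {4}, {3} are disjoint, each induces a connected subgraph, and every pair is joined by at least one edge of G. Contracting each set to a single vertex therefore yields K_{4} as a minor, and since treewidth is minor-monotone, tw(G) ≥ tw(K_{4}) = 3. Therefore the treewidth is 3.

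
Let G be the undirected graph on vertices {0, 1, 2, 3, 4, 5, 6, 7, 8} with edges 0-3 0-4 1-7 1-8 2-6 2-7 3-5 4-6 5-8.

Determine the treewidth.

2

A width-2 tree decomposition is:
Bags: B1 = {1, 5, 8}  B2 = {1, 3, 5}  B3 = {0, 1, 3}  B4 = {0, 1, 4}  B5 = {1, 4, 6}  B6 = {1, 2, 6}  B7 = {1, 2, 7}
Tree: B1–B2, B2–B3, B3–B4, B4–B5, B5–B6, B6–B7
Each bag holds 3 vertices, so the decomposition has width 2, which upper-bounds the treewidth. Since 1–8–5–3–0–4–6–2–7–1 is a cycle in G, G is not acyclic. Forests are exactly the graphs of treewidth ≤ 1, so tw(G) ≥ 2. The upper and lower bounds meet at 2, so that is the treewidth.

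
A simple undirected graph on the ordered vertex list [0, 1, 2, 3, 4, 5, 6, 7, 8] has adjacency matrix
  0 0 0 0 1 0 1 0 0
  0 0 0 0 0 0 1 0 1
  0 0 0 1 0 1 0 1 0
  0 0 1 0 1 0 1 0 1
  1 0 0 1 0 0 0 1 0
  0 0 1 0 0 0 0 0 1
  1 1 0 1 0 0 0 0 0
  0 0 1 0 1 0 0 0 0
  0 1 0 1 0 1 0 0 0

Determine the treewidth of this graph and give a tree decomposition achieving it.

Treewidth 3.
One such decomposition:
Bags: B1 = {2, 4, 5, 7}  B2 = {2, 3, 4, 5}  B3 = {3, 4, 5, 8}  B4 = {0, 3, 4, 8}  B5 = {0, 3, 6, 8}  B6 = {0, 1, 6, 8}
Tree: B1–B2, B2–B3, B3–B4, B4–B5, B5–B6

Every bag has size at most 4, so the width is 4 − 1 = 3 and tw(G) ≤ 3. For the lower bound: the 4 vertex sets {2,5,7}, {4}, {3}, {0,1,6,8} are disjoint, each induces a connected subgraph, and every pair is joined by at least one edge of G. Contracting each set to a single vertex therefore yields K_{4} as a minor, and since treewidth is minor-monotone, tw(G) ≥ tw(K_{4}) = 3. The upper and lower bounds meet at 3, so that is the treewidth.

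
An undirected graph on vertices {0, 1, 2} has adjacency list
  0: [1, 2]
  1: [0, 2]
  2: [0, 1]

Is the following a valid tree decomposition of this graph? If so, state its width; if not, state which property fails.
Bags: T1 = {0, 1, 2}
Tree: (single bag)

Every vertex of G appears in some bag (union = {0, 1, 2}); every edge is covered by a bag; and for each vertex v the set of bags containing v is connected in the bag tree. The decomposition is therefore valid. The largest bag has 3 vertices, so the width is 2.

Yes; width 2.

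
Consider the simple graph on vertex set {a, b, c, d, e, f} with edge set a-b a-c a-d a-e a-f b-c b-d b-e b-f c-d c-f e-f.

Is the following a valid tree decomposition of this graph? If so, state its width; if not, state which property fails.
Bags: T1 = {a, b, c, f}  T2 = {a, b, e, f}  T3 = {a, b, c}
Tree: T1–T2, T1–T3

No — vertex d appears in no bag.

A tree decomposition must satisfy three properties: every vertex lies in some bag; for every edge, both endpoints lie together in some bag; and for every vertex, the bags containing it form a connected subtree. Here vertex d appears in no bag, so the decomposition is invalid.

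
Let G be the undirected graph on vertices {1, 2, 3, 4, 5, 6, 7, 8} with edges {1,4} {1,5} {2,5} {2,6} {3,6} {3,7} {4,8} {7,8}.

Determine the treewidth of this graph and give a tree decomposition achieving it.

Each bag holds 3 vertices, so the decomposition has width 2, which upper-bounds the treewidth. Since 1–5–2–6–3–7–8–4–1 is a cycle in G, G is not acyclic. Forests are exactly the graphs of treewidth ≤ 1, so tw(G) ≥ 2. Therefore the treewidth is 2.

Treewidth 2.
Bags: B1 = {1, 2, 5}  B2 = {1, 2, 6}  B3 = {1, 3, 6}  B4 = {1, 3, 7}  B5 = {1, 7, 8}  B6 = {1, 4, 8}
Tree: B1–B2, B2–B3, B3–B4, B4–B5, B5–B6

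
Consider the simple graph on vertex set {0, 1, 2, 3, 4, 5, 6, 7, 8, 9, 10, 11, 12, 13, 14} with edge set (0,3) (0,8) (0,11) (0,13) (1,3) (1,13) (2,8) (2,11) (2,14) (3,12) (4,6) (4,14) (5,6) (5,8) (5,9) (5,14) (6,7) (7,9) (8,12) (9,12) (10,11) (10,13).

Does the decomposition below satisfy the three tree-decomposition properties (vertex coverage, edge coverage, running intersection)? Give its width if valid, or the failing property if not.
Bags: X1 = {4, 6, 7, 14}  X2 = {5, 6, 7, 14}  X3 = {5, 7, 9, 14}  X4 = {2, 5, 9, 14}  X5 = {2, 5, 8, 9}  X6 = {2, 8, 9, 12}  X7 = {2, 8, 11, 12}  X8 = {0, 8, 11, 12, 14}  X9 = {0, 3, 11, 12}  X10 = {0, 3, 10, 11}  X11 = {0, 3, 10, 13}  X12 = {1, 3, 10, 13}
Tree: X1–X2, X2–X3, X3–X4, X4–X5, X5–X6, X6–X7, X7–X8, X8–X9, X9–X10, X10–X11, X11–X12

No — bags containing vertex 14 are not connected in the tree.

A tree decomposition must satisfy three properties: every vertex lies in some bag; for every edge, both endpoints lie together in some bag; and for every vertex, the bags containing it form a connected subtree. Here bags containing vertex 14 are not connected in the tree, so the decomposition is invalid.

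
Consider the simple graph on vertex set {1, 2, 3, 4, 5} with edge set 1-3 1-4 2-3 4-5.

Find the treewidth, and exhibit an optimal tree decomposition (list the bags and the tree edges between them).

Every bag has size at most 2, so the width is 2 − 1 = 1 and tw(G) ≤ 1. G has an edge, so its treewidth is at least 1. Hence tw(G) = 1 exactly.

Treewidth 1.
One optimal decomposition is:
Bags: B1 = {1, 4}  B2 = {4, 5}  B3 = {1, 3}  B4 = {2, 3}
Tree: B1–B2, B1–B3, B3–B4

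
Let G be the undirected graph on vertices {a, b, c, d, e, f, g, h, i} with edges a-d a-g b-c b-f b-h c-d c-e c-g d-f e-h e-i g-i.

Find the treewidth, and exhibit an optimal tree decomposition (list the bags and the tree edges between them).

Treewidth 3.
One such decomposition:
Bags: B1 = {a, e, g, i}  B2 = {a, c, e, g}  B3 = {a, c, d, e}  B4 = {c, d, e, h}  B5 = {b, c, d, h}  B6 = {b, d, f, h}
Tree: B1–B2, B2–B3, B3–B4, B4–B5, B5–B6

The largest bag has 4 vertices, giving width 3; this decomposition certifies tw(G) ≤ 3. For the lower bound: the 4 vertex sets {a,g,i}, {e}, {c}, {b,d,f,h} are disjoint, each induces a connected subgraph, and every pair is joined by at least one edge of G. Contracting each set to a single vertex therefore yields K_{4} as a minor, and since treewidth is minor-monotone, tw(G) ≥ tw(K_{4}) = 3. Hence tw(G) = 3 exactly.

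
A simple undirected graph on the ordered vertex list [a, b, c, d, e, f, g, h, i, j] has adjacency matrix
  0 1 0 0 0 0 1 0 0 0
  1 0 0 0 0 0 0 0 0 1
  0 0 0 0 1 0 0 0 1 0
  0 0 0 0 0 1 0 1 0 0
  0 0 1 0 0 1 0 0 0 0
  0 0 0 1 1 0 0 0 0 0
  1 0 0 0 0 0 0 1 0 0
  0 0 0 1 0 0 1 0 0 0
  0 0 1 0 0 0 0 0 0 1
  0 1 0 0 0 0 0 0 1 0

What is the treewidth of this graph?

2

A width-2 tree decomposition is:
Bags: B1 = {a, b, g}  B2 = {b, g, h}  B3 = {b, d, h}  B4 = {b, d, f}  B5 = {b, e, f}  B6 = {b, c, e}  B7 = {b, c, i}  B8 = {b, i, j}
Tree: B1–B2, B2–B3, B3–B4, B4–B5, B5–B6, B6–B7, B7–B8
Every bag has size at most 3, so the width is 3 − 1 = 2 and tw(G) ≤ 2. The edges b–a–g–h–d–f–e–c–i–j–b form a cycle, so G is not a tree and its treewidth is at least 2. Therefore the treewidth is 2.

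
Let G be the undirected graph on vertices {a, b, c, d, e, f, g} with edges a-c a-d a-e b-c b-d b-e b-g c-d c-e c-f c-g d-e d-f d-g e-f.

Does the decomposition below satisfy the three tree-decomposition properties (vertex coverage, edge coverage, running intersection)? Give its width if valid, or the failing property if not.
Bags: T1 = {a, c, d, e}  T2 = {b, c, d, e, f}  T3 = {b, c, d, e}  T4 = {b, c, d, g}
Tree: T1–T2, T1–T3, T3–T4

A tree decomposition must satisfy three properties: every vertex lies in some bag; for every edge, both endpoints lie together in some bag; and for every vertex, the bags containing it form a connected subtree. Here bags containing vertex b are not connected in the tree, so the decomposition is invalid.

No — bags containing vertex b are not connected in the tree.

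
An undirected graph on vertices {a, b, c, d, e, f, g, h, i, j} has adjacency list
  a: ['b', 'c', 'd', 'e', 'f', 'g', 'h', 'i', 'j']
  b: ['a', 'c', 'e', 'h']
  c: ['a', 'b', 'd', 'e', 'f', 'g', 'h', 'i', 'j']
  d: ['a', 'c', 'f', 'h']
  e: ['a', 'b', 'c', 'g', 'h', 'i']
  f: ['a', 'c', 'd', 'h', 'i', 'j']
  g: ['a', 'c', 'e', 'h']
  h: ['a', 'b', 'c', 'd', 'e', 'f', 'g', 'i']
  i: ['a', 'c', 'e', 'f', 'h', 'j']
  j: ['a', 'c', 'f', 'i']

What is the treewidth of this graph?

A width-4 tree decomposition is:
Bags: B1 = {a, c, e, h, i}  B2 = {a, c, f, h, i}  B3 = {a, c, e, g, h}  B4 = {a, b, c, e, h}  B5 = {a, c, d, f, h}  B6 = {a, c, f, i, j}
Tree: B1–B2, B1–B3, B3–B4, B2–B5, B2–B6
The largest bag has 5 vertices, giving width 4; this decomposition certifies tw(G) ≤ 4. Conversely, {a, c, f, i, j} is a clique of size 5, and the vertices of any clique must share a bag in every tree decomposition; so some bag has ≥ 5 vertices and tw(G) ≥ 4. The upper and lower bounds meet at 4, so that is the treewidth.

4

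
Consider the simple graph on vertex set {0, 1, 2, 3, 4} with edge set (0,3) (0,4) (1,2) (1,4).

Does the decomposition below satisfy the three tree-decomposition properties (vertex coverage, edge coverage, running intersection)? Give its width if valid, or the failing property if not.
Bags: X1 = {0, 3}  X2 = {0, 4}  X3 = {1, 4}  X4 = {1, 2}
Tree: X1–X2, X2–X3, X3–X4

Yes; width 1.

Every vertex of G appears in some bag (union = {0, 1, 2, 3, 4}); every edge is covered by a bag; and for each vertex v the set of bags containing v is connected in the bag tree. The decomposition is therefore valid. The largest bag has 2 vertices, so the width is 1.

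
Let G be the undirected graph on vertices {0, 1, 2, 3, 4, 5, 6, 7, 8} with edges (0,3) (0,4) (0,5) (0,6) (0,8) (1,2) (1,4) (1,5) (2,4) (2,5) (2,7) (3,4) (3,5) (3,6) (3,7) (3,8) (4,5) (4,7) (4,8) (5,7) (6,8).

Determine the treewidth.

3

A width-3 tree decomposition is:
Bags: B1 = {3, 4, 5, 7}  B2 = {2, 4, 5, 7}  B3 = {0, 3, 4, 5}  B4 = {0, 3, 4, 8}  B5 = {1, 2, 4, 5}  B6 = {0, 3, 6, 8}
Tree: B1–B2, B1–B3, B3–B4, B2–B5, B4–B6
Each bag holds 4 vertices, so the decomposition has width 3, which upper-bounds the treewidth. For the lower bound, the 4 vertices {0, 3, 4, 8} are pairwise adjacent, and any tree decomposition puts a clique entirely inside one bag — forcing width ≥ 3. The upper and lower bounds meet at 3, so that is the treewidth.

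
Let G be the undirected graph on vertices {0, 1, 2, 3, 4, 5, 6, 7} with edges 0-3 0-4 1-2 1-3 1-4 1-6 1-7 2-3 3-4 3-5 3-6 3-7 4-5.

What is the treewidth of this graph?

2

A width-2 tree decomposition is:
Bags: B1 = {1, 3, 7}  B2 = {1, 3, 6}  B3 = {1, 3, 4}  B4 = {0, 3, 4}  B5 = {3, 4, 5}  B6 = {1, 2, 3}
Tree: B1–B2, B1–B3, B3–B4, B4–B5, B1–B6
Each bag holds 3 vertices, so the decomposition has width 2, which upper-bounds the treewidth. For the lower bound, the 3 vertices {0, 3, 4} are pairwise adjacent, and any tree decomposition puts a clique entirely inside one bag — forcing width ≥ 2. Combining the bounds, tw(G) = 2.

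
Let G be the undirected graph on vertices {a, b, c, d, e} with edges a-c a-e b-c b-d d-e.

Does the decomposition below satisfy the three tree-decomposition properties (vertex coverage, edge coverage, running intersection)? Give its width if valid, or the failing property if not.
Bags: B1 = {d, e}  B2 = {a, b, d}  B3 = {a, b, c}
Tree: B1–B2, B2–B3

A tree decomposition must satisfy three properties: every vertex lies in some bag; for every edge, both endpoints lie together in some bag; and for every vertex, the bags containing it form a connected subtree. Here edge (a,e) lies in no bag, so the decomposition is invalid.

No — edge (a,e) lies in no bag.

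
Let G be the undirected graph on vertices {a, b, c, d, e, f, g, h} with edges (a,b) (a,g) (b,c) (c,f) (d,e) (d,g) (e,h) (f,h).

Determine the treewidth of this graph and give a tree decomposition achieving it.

Treewidth 2.
Bags: B1 = {a, b, c}  B2 = {a, c, g}  B3 = {c, d, g}  B4 = {c, d, e}  B5 = {c, e, h}  B6 = {c, f, h}
Tree: B1–B2, B2–B3, B3–B4, B4–B5, B5–B6

The largest bag has 3 vertices, giving width 2; this decomposition certifies tw(G) ≤ 2. For the lower bound, G contains the cycle c–b–a–g–d–e–h–f–c, so G is not a forest; only forests have treewidth ≤ 1, hence tw(G) ≥ 2. Hence tw(G) = 2 exactly.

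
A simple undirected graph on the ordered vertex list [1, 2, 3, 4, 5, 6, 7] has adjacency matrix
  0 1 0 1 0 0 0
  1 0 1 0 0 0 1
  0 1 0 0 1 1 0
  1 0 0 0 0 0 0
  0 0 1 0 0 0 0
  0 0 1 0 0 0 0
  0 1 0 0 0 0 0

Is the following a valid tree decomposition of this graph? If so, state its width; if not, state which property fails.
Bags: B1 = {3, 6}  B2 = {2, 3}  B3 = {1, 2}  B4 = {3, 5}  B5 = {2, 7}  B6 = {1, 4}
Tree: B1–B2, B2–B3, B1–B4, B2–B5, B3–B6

Yes; width 1.

Vertex coverage: the bags together contain {1, 2, 3, 4, 5, 6, 7}, the full vertex set. Edge coverage: each edge of G has both endpoints in at least one bag. Running intersection: for every vertex, the bags containing it form a connected subtree. All three properties hold, so this is a valid tree decomposition of width max|bag| − 1 = 1, and hence tw(G) ≤ 1.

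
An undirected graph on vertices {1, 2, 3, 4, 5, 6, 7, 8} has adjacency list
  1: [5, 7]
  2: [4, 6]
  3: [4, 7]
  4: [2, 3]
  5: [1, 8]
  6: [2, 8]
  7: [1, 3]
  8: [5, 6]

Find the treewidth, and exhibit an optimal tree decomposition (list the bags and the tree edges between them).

Each bag holds 3 vertices, so the decomposition has width 2, which upper-bounds the treewidth. The edges 2–4–3–7–1–5–8–6–2 form a cycle, so G is not a tree and its treewidth is at least 2. Therefore the treewidth is 2.

Treewidth 2.
Bags: B1 = {2, 3, 4}  B2 = {2, 3, 7}  B3 = {1, 2, 7}  B4 = {1, 2, 5}  B5 = {2, 5, 8}  B6 = {2, 6, 8}
Tree: B1–B2, B2–B3, B3–B4, B4–B5, B5–B6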